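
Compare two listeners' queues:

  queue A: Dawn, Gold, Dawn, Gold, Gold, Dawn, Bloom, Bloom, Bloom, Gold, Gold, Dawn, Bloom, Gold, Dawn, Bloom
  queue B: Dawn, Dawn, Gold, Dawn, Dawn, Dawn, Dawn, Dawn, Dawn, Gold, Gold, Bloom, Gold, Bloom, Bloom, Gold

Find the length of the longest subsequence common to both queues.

9

One common subsequence of length 9: Dawn at queue A[1]=queue B[2], Gold at queue A[2]=queue B[3], Dawn at queue A[3]=queue B[9], Gold at queue A[4]=queue B[10], Gold at queue A[5]=queue B[11], Bloom at queue A[7]=queue B[12], Bloom at queue A[9]=queue B[14], Bloom at queue A[13]=queue B[15], Gold at queue A[14]=queue B[16]. The LCS DP gives dp[16][16] = 9, so this is optimal.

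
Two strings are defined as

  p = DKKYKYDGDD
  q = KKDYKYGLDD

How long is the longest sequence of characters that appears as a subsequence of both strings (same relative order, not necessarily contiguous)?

Let dp[i][j] be the LCS length of the first i characters of p and the first j characters of q. dp[i][j] = dp[i-1][j-1]+1 when the i-th and j-th characters match, else max(dp[i-1][j], dp[i][j-1]).
    ·  K  K  D  Y  K  Y  G  L  D  D
 ·  0  0  0  0  0  0  0  0  0  0  0
 D  0  0  0  1  1  1  1  1  1  1  1
 K  0  1  1  1  1  2  2  2  2  2  2
 K  0  1  2  2  2  2  2  2  2  2  2
 Y  0  1  2  2  3  3  3  3  3  3  3
 K  0  1  2  2  3  4  4  4  4  4  4
 Y  0  1  2  2  3  4  5  5  5  5  5
 D  0  1  2  3  3  4  5  5  5  6  6
 G  0  1  2  3  3  4  5  6  6  6  6
 D  0  1  2  3  3  4  5  6  6  7  7
 D  0  1  2  3  3  4  5  6  6  7  8
dp[10][10] = 8. One LCS (by backtracking along matches): KKYKYGDD.

8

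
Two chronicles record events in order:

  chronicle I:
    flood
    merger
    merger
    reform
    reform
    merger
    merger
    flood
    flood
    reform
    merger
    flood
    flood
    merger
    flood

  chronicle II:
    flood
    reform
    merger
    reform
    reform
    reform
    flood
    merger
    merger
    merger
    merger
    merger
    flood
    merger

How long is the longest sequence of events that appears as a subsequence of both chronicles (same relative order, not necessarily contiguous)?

9

Pick flood [1,1], then merger [2,3], then reform [4,5], then reform [5,6], then merger [6,10], then merger [7,11], then merger [11,12], then flood [13,13], then merger [14,14]; all 9 events appear in both, in order. The LCS DP gives dp[15][14] = 9, so this is optimal.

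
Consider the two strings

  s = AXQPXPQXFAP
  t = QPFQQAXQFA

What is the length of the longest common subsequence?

Let dp[i][j] be the LCS length of the first i characters of s and the first j characters of t. dp[i][j] = dp[i-1][j-1]+1 when the i-th and j-th characters match, else max(dp[i-1][j], dp[i][j-1]).
    ·  Q  P  F  Q  Q  A  X  Q  F  A
 ·  0  0  0  0  0  0  0  0  0  0  0
 A  0  0  0  0  0  0  1  1  1  1  1
 X  0  0  0  0  0  0  1  2  2  2  2
 Q  0  1  1  1  1  1  1  2  3  3  3
 P  0  1  2  2  2  2  2  2  3  3  3
 X  0  1  2  2  2  2  2  3  3  3  3
 P  0  1  2  2  2  2  2  3  3  3  3
 Q  0  1  2  2  3  3  3  3  4  4  4
 X  0  1  2  2  3  3  3  4  4  4  4
 F  0  1  2  3  3  3  3  4  4  5  5
 A  0  1  2  3  3  3  4  4  4  5  6
 P  0  1  2  3  3  3  4  4  4  5  6
dp[11][10] = 6. One LCS (by backtracking along matches): QPXQFA.

6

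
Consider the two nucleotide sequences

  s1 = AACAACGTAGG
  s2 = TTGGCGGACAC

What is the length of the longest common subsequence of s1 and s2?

One common subsequence of length 4: A [2,8], C [3,9], A [5,10], C [6,11], and the DP table's final entry dp[11][11] is also 4, so no common subsequence is longer.

4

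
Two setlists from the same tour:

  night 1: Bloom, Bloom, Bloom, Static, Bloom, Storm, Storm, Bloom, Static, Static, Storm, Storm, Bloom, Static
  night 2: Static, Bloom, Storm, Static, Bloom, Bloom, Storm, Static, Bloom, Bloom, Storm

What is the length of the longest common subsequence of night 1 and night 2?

One common subsequence of length 7: Bloom [1,2]; then Bloom [2,5]; then Bloom [3,6]; then Static [4,8]; then Bloom [5,9]; then Bloom [8,10]; then Storm [12,11]. Since dp[14][11] = 7, nothing longer is possible.

7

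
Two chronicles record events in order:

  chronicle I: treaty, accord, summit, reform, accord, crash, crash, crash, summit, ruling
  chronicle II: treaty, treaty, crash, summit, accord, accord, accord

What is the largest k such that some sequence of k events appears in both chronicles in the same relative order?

3

Pick treaty at chronicle I[1]=chronicle II[2] → accord at chronicle I[2]=chronicle II[6] → accord at chronicle I[5]=chronicle II[7]; all 3 events appear in both, in order, and the DP table's final entry dp[10][7] is also 3, so no common subsequence is longer.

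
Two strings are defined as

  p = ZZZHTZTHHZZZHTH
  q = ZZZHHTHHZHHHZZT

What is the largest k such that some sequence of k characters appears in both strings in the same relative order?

Match Z [1,1], then Z [2,2], then Z [3,3], then H [4,5], then T [5,6], then Z [6,9], then H [8,11], then H [9,12], then Z [11,13], then Z [12,14], then T [14,15] — 11 characters in the same relative order in both. The LCS DP gives dp[15][15] = 11, so this is optimal.

11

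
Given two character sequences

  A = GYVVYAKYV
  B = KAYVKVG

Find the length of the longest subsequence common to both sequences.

Pick Y (A #2, B #3), then V (A #4, B #4), then K (A #7, B #5), then V (A #9, B #6); all 4 characters appear in both, in order. Since dp[9][7] = 4, nothing longer is possible.

4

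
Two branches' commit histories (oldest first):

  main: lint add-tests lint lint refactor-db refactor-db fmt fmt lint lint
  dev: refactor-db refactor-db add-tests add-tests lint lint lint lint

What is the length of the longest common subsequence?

5

Match add-tests [2,4]; then lint [3,5]; then lint [4,6]; then lint [9,7]; then lint [10,8] — 5 commits in the same relative order in both. dp[10][8] = 5 confirms this is the maximum.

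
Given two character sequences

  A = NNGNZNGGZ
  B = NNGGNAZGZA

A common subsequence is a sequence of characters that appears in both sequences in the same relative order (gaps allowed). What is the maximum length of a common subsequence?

Match N [1,1], then N [2,2], then G [3,4], then N [4,5], then Z [5,7], then G [8,8], then Z [9,9] — 7 characters in the same relative order in both. The LCS DP gives dp[9][10] = 7, so this is optimal.

7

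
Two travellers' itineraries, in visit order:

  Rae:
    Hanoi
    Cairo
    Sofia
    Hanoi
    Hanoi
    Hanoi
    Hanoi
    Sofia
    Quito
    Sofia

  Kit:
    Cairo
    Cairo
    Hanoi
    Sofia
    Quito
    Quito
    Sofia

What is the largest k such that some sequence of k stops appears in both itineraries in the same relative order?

Pick Cairo (Rae #2, Kit #2), Hanoi (Rae #7, Kit #3), Sofia (Rae #8, Kit #4), Quito (Rae #9, Kit #6), Sofia (Rae #10, Kit #7); all 5 stops appear in both, in order. Since dp[10][7] = 5, nothing longer is possible.

5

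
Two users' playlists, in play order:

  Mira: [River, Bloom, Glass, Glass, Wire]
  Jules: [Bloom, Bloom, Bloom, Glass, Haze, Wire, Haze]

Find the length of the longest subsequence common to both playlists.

Pick Bloom (Mira #2, Jules #3), Glass (Mira #3, Jules #4), Wire (Mira #5, Jules #6); all 3 songs appear in both, in order. Since dp[5][7] = 3, nothing longer is possible.

3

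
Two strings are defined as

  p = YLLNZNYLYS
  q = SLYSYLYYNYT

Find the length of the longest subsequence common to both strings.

Let dp[i][j] be the LCS length of the first i characters of p and the first j characters of q. dp[i][j] = dp[i-1][j-1]+1 when the i-th and j-th characters match, else max(dp[i-1][j], dp[i][j-1]).
    ·  S  L  Y  S  Y  L  Y  Y  N  Y  T
 ·  0  0  0  0  0  0  0  0  0  0  0  0
 Y  0  0  0  1  1  1  1  1  1  1  1  1
 L  0  0  1  1  1  1  2  2  2  2  2  2
 L  0  0  1  1  1  1  2  2  2  2  2  2
 N  0  0  1  1  1  1  2  2  2  3  3  3
 Z  0  0  1  1  1  1  2  2  2  3  3  3
 N  0  0  1  1  1  1  2  2  2  3  3  3
 Y  0  0  1  2  2  2  2  3  3  3  4  4
 L  0  0  1  2  2  2  3  3  3  3  4  4
 Y  0  0  1  2  2  3  3  4  4  4  4  4
 S  0  1  1  2  3  3  3  4  4  4  4  4
dp[10][11] = 4. One LCS (by backtracking along matches): YLNY.

4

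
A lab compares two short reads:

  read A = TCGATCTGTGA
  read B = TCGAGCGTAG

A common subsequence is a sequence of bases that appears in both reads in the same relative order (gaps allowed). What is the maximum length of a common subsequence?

8

Let dp[i][j] be the LCS length of the first i bases of read A and the first j bases of read B. dp[i][j] = dp[i-1][j-1]+1 when the i-th and j-th bases match, else max(dp[i-1][j], dp[i][j-1]).
    ·  T  C  G  A  G  C  G  T  A  G
 ·  0  0  0  0  0  0  0  0  0  0  0
 T  0  1  1  1  1  1  1  1  1  1  1
 C  0  1  2  2  2  2  2  2  2  2  2
 G  0  1  2  3  3  3  3  3  3  3  3
 A  0  1  2  3  4  4  4  4  4  4  4
 T  0  1  2  3  4  4  4  4  5  5  5
 C  0  1  2  3  4  4  5  5  5  5  5
 T  0  1  2  3  4  4  5  5  6  6  6
 G  0  1  2  3  4  5  5  6  6  6  7
 T  0  1  2  3  4  5  5  6  7  7  7
 G  0  1  2  3  4  5  5  6  7  7  8
 A  0  1  2  3  4  5  5  6  7  8  8
dp[11][10] = 8. One LCS (by backtracking along matches): TCGACGTG.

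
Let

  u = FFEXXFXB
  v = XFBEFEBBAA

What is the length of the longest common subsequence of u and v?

Pick F at u[1]=v[2], F at u[2]=v[5], E at u[3]=v[6], B at u[8]=v[8]; all 4 characters appear in both, in order, and the DP table's final entry dp[8][10] is also 4, so no common subsequence is longer.

4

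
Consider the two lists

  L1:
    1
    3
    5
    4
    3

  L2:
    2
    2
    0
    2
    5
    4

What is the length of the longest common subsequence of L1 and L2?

Let dp[i][j] be the LCS length of the first i values of L1 and the first j values of L2. dp[i][j] = dp[i-1][j-1]+1 when the i-th and j-th values match, else max(dp[i-1][j], dp[i][j-1]).
    ·  2  2  0  2  5  4
 ·  0  0  0  0  0  0  0
 1  0  0  0  0  0  0  0
 3  0  0  0  0  0  0  0
 5  0  0  0  0  0  1  1
 4  0  0  0  0  0  1  2
 3  0  0  0  0  0  1  2
dp[5][6] = 2. One LCS (by backtracking along matches): 5, 4.

2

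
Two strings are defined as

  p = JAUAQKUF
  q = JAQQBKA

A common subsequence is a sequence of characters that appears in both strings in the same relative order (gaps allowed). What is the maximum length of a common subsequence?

Taking J [1,1], A [2,2], Q [5,4], K [6,6] gives a common subsequence of length 4, and the DP table's final entry dp[8][7] is also 4, so no common subsequence is longer.

4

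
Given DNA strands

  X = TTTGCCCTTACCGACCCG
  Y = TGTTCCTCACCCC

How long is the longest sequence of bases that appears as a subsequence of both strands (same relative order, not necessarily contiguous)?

One common subsequence of length 11: T at X[1]=Y[1]; then T at X[2]=Y[3]; then T at X[3]=Y[4]; then C at X[5]=Y[5]; then C at X[6]=Y[6]; then C at X[7]=Y[8]; then A at X[10]=Y[9]; then C at X[12]=Y[10]; then C at X[15]=Y[11]; then C at X[16]=Y[12]; then C at X[17]=Y[13], and the DP table's final entry dp[18][13] is also 11, so no common subsequence is longer.

11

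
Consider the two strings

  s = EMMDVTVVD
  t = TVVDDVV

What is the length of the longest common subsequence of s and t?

4

Let dp[i][j] be the LCS length of the first i characters of s and the first j characters of t. dp[i][j] = dp[i-1][j-1]+1 when the i-th and j-th characters match, else max(dp[i-1][j], dp[i][j-1]).
    ·  T  V  V  D  D  V  V
 ·  0  0  0  0  0  0  0  0
 E  0  0  0  0  0  0  0  0
 M  0  0  0  0  0  0  0  0
 M  0  0  0  0  0  0  0  0
 D  0  0  0  0  1  1  1  1
 V  0  0  1  1  1  1  2  2
 T  0  1  1  1  1  1  2  2
 V  0  1  2  2  2  2  2  3
 V  0  1  2  3  3  3  3  3
 D  0  1  2  3  4  4  4  4
dp[9][7] = 4. One LCS (by backtracking along matches): TVVD.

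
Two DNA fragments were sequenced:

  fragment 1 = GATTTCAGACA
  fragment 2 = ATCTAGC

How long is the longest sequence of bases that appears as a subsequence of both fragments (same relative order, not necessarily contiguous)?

6

Match A [2,1], T [3,2], T [5,4], A [7,5], G [8,6], C [10,7] — 6 bases in the same relative order in both. dp[11][7] = 6 confirms this is the maximum.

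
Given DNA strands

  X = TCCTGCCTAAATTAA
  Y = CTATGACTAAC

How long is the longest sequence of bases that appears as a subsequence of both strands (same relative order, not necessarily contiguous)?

7

Match T at X[1]=Y[2], then T at X[4]=Y[4], then G at X[5]=Y[5], then C at X[7]=Y[7], then T at X[8]=Y[8], then A at X[9]=Y[9], then A at X[10]=Y[10] — 7 bases in the same relative order in both. Since dp[15][11] = 7, nothing longer is possible.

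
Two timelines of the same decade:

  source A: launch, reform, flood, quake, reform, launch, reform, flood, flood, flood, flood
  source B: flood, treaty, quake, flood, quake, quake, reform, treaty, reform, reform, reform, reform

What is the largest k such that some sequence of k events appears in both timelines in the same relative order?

Match flood [3,4]; then quake [4,6]; then reform [5,11]; then reform [7,12] — 4 events in the same relative order in both. The LCS DP gives dp[11][12] = 4, so this is optimal.

4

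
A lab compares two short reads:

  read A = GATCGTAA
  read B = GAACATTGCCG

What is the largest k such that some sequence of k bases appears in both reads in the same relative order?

One common subsequence of length 5: G (read A #1, read B #1); then A (read A #2, read B #5); then T (read A #3, read B #7); then C (read A #4, read B #10); then G (read A #5, read B #11), and the DP table's final entry dp[8][11] is also 5, so no common subsequence is longer.

5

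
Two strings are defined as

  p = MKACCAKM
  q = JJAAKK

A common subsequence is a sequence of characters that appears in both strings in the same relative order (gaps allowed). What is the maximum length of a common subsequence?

Pick A [3,3]; then A [6,4]; then K [7,6]; all 3 characters appear in both, in order. The LCS DP gives dp[8][6] = 3, so this is optimal.

3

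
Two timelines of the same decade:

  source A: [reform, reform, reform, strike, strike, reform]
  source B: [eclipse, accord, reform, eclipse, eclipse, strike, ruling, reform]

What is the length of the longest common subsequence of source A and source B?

3

One common subsequence of length 3: reform at source A[1]=source B[3]; then strike at source A[4]=source B[6]; then reform at source A[6]=source B[8], and the DP table's final entry dp[6][8] is also 3, so no common subsequence is longer.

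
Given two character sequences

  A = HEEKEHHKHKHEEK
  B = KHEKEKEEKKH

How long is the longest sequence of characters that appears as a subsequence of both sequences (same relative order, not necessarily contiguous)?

8

Taking H at A[1]=B[2], E at A[2]=B[3], E at A[3]=B[5], K at A[4]=B[6], E at A[5]=B[8], K at A[8]=B[9], K at A[10]=B[10], H at A[11]=B[11] gives a common subsequence of length 8, and the DP table's final entry dp[14][11] is also 8, so no common subsequence is longer.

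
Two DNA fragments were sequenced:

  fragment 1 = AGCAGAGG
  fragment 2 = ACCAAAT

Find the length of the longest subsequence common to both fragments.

Taking A (fragment 1 #1, fragment 2 #1); then C (fragment 1 #3, fragment 2 #3); then A (fragment 1 #4, fragment 2 #5); then A (fragment 1 #6, fragment 2 #6) gives a common subsequence of length 4. dp[8][7] = 4 confirms this is the maximum.

4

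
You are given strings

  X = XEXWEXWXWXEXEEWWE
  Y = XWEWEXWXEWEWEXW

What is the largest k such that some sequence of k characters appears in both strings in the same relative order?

11

Taking X (X #1, Y #1) → E (X #2, Y #3) → W (X #4, Y #4) → E (X #5, Y #5) → X (X #6, Y #6) → W (X #7, Y #7) → X (X #8, Y #8) → W (X #9, Y #12) → E (X #11, Y #13) → X (X #12, Y #14) → W (X #16, Y #15) gives a common subsequence of length 11. dp[17][15] = 11 confirms this is the maximum.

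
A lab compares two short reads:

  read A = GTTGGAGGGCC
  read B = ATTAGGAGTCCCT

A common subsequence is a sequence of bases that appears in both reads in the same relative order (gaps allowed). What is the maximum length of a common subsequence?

8

Match T [2,2], then T [3,3], then G [4,5], then G [5,6], then A [6,7], then G [7,8], then C [10,11], then C [11,12] — 8 bases in the same relative order in both. The LCS DP gives dp[11][13] = 8, so this is optimal.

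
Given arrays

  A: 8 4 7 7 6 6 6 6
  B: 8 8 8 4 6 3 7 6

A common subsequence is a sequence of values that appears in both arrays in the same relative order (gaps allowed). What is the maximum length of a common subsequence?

4

Let dp[i][j] be the LCS length of the first i values of A and the first j values of B. dp[i][j] = dp[i-1][j-1]+1 when the i-th and j-th values match, else max(dp[i-1][j], dp[i][j-1]).
    ·  8  8  8  4  6  3  7  6
 ·  0  0  0  0  0  0  0  0  0
 8  0  1  1  1  1  1  1  1  1
 4  0  1  1  1  2  2  2  2  2
 7  0  1  1  1  2  2  2  3  3
 7  0  1  1  1  2  2  2  3  3
 6  0  1  1  1  2  3  3  3  4
 6  0  1  1  1  2  3  3  3  4
 6  0  1  1  1  2  3  3  3  4
 6  0  1  1  1  2  3  3  3  4
dp[8][8] = 4. One LCS (by backtracking along matches): 8, 4, 7, 6.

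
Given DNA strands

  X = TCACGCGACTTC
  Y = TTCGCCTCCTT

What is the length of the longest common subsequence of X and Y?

7

One common subsequence of length 7: T (X #1, Y #2); then C (X #2, Y #5); then C (X #4, Y #6); then C (X #6, Y #8); then C (X #9, Y #9); then T (X #10, Y #10); then T (X #11, Y #11). The LCS DP gives dp[12][11] = 7, so this is optimal.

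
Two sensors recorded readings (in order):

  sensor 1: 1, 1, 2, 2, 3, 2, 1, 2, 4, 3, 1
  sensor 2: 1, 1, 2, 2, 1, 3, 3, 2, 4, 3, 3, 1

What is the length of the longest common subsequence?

One common subsequence of length 9: 1 (sensor 1 #1, sensor 2 #1); then 1 (sensor 1 #2, sensor 2 #2); then 2 (sensor 1 #3, sensor 2 #3); then 2 (sensor 1 #4, sensor 2 #4); then 3 (sensor 1 #5, sensor 2 #7); then 2 (sensor 1 #8, sensor 2 #8); then 4 (sensor 1 #9, sensor 2 #9); then 3 (sensor 1 #10, sensor 2 #11); then 1 (sensor 1 #11, sensor 2 #12). Since dp[11][12] = 9, nothing longer is possible.

9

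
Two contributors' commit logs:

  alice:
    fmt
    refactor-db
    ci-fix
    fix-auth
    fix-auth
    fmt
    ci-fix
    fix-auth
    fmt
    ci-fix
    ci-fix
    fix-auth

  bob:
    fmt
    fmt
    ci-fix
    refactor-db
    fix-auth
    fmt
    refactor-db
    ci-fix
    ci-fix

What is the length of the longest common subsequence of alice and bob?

One common subsequence of length 7: fmt at alice[1]=bob[1] → fmt at alice[6]=bob[2] → ci-fix at alice[7]=bob[3] → fix-auth at alice[8]=bob[5] → fmt at alice[9]=bob[6] → ci-fix at alice[10]=bob[8] → ci-fix at alice[11]=bob[9]. Since dp[12][9] = 7, nothing longer is possible.

7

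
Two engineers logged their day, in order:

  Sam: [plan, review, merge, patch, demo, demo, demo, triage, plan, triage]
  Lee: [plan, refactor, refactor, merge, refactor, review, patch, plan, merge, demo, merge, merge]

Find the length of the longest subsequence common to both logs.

4

One common subsequence of length 4: plan [1,1]; then review [2,6]; then merge [3,9]; then demo [5,10]. The LCS DP gives dp[10][12] = 4, so this is optimal.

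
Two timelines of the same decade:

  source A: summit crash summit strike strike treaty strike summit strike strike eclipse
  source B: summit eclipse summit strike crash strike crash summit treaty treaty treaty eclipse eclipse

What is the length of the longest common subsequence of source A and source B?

6

One common subsequence of length 6: summit at source A[1]=source B[1]; then summit at source A[3]=source B[3]; then strike at source A[4]=source B[4]; then strike at source A[5]=source B[6]; then treaty at source A[6]=source B[11]; then eclipse at source A[11]=source B[13]. dp[11][13] = 6 confirms this is the maximum.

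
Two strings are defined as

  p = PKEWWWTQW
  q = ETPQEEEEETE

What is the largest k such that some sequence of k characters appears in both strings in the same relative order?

3

Taking P (p #1, q #3) → E (p #3, q #9) → T (p #7, q #10) gives a common subsequence of length 3. The LCS DP gives dp[9][11] = 3, so this is optimal.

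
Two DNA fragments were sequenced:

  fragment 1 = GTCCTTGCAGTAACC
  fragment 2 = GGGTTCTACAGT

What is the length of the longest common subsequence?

Pick G (fragment 1 #1, fragment 2 #3); then T (fragment 1 #2, fragment 2 #5); then C (fragment 1 #4, fragment 2 #6); then T (fragment 1 #5, fragment 2 #7); then C (fragment 1 #8, fragment 2 #9); then A (fragment 1 #9, fragment 2 #10); then G (fragment 1 #10, fragment 2 #11); then T (fragment 1 #11, fragment 2 #12); all 8 bases appear in both, in order. The LCS DP gives dp[15][12] = 8, so this is optimal.

8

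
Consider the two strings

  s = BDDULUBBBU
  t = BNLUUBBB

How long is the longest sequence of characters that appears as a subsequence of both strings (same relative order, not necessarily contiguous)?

Let dp[i][j] be the LCS length of the first i characters of s and the first j characters of t. dp[i][j] = dp[i-1][j-1]+1 when the i-th and j-th characters match, else max(dp[i-1][j], dp[i][j-1]).
    ·  B  N  L  U  U  B  B  B
 ·  0  0  0  0  0  0  0  0  0
 B  0  1  1  1  1  1  1  1  1
 D  0  1  1  1  1  1  1  1  1
 D  0  1  1  1  1  1  1  1  1
 U  0  1  1  1  2  2  2  2  2
 L  0  1  1  2  2  2  2  2  2
 U  0  1  1  2  3  3  3  3  3
 B  0  1  1  2  3  3  4  4  4
 B  0  1  1  2  3  3  4  5  5
 B  0  1  1  2  3  3  4  5  6
 U  0  1  1  2  3  4  4  5  6
dp[10][8] = 6. One LCS (by backtracking along matches): BUUBBB.

6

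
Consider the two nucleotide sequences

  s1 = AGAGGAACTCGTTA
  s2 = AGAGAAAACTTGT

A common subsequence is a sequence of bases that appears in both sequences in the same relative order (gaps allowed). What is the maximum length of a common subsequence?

10

Pick A (s1 #1, s2 #1); then G (s1 #2, s2 #2); then A (s1 #3, s2 #3); then G (s1 #4, s2 #4); then A (s1 #6, s2 #7); then A (s1 #7, s2 #8); then C (s1 #8, s2 #9); then T (s1 #9, s2 #11); then G (s1 #11, s2 #12); then T (s1 #13, s2 #13); all 10 bases appear in both, in order, and the DP table's final entry dp[14][13] is also 10, so no common subsequence is longer.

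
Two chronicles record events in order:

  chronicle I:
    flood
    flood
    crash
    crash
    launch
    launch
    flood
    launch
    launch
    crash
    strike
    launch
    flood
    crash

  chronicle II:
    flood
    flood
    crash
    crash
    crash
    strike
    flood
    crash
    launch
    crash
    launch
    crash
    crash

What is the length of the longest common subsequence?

9

Taking flood at chronicle I[1]=chronicle II[1]; then flood at chronicle I[2]=chronicle II[2]; then crash at chronicle I[3]=chronicle II[4]; then crash at chronicle I[4]=chronicle II[5]; then flood at chronicle I[7]=chronicle II[7]; then launch at chronicle I[8]=chronicle II[9]; then launch at chronicle I[9]=chronicle II[11]; then crash at chronicle I[10]=chronicle II[12]; then crash at chronicle I[14]=chronicle II[13] gives a common subsequence of length 9. The LCS DP gives dp[14][13] = 9, so this is optimal.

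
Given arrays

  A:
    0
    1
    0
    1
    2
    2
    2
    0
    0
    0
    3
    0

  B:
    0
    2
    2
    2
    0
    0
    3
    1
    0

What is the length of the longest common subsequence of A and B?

8

Let dp[i][j] be the LCS length of the first i values of A and the first j values of B. dp[i][j] = dp[i-1][j-1]+1 when the i-th and j-th values match, else max(dp[i-1][j], dp[i][j-1]).
    ·  0  2  2  2  0  0  3  1  0
 ·  0  0  0  0  0  0  0  0  0  0
 0  0  1  1  1  1  1  1  1  1  1
 1  0  1  1  1  1  1  1  1  2  2
 0  0  1  1  1  1  2  2  2  2  3
 1  0  1  1  1  1  2  2  2  3  3
 2  0  1  2  2  2  2  2  2  3  3
 2  0  1  2  3  3  3  3  3  3  3
 2  0  1  2  3  4  4  4  4  4  4
 0  0  1  2  3  4  5  5  5  5  5
 0  0  1  2  3  4  5  6  6  6  6
 0  0  1  2  3  4  5  6  6  6  7
 3  0  1  2  3  4  5  6  7  7  7
 0  0  1  2  3  4  5  6  7  7  8
dp[12][9] = 8. One LCS (by backtracking along matches): 0, 2, 2, 2, 0, 0, 3, 0.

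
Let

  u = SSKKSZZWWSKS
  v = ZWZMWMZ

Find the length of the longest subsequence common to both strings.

3

Let dp[i][j] be the LCS length of the first i characters of u and the first j characters of v. dp[i][j] = dp[i-1][j-1]+1 when the i-th and j-th characters match, else max(dp[i-1][j], dp[i][j-1]).
    ·  Z  W  Z  M  W  M  Z
 ·  0  0  0  0  0  0  0  0
 S  0  0  0  0  0  0  0  0
 S  0  0  0  0  0  0  0  0
 K  0  0  0  0  0  0  0  0
 K  0  0  0  0  0  0  0  0
 S  0  0  0  0  0  0  0  0
 Z  0  1  1  1  1  1  1  1
 Z  0  1  1  2  2  2  2  2
 W  0  1  2  2  2  3  3  3
 W  0  1  2  2  2  3  3  3
 S  0  1  2  2  2  3  3  3
 K  0  1  2  2  2  3  3  3
 S  0  1  2  2  2  3  3  3
dp[12][7] = 3. One LCS (by backtracking along matches): ZZW.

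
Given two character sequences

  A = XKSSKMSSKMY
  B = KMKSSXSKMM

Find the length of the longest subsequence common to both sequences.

6

Pick K [2,3], S [3,5], S [4,7], K [5,8], M [6,9], M [10,10]; all 6 characters appear in both, in order, and the DP table's final entry dp[11][10] is also 6, so no common subsequence is longer.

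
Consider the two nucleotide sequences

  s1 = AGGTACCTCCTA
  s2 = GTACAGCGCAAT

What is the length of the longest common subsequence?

Let dp[i][j] be the LCS length of the first i bases of s1 and the first j bases of s2. dp[i][j] = dp[i-1][j-1]+1 when the i-th and j-th bases match, else max(dp[i-1][j], dp[i][j-1]).
    ·  G  T  A  C  A  G  C  G  C  A  A  T
 ·  0  0  0  0  0  0  0  0  0  0  0  0  0
 A  0  0  0  1  1  1  1  1  1  1  1  1  1
 G  0  1  1  1  1  1  2  2  2  2  2  2  2
 G  0  1  1  1  1  1  2  2  3  3  3  3  3
 T  0  1  2  2  2  2  2  2  3  3  3  3  4
 A  0  1  2  3  3  3  3  3  3  3  4  4  4
 C  0  1  2  3  4  4  4  4  4  4  4  4  4
 C  0  1  2  3  4  4  4  5  5  5  5  5  5
 T  0  1  2  3  4  4  4  5  5  5  5  5  6
 C  0  1  2  3  4  4  4  5  5  6  6  6  6
 C  0  1  2  3  4  4  4  5  5  6  6  6  6
 T  0  1  2  3  4  4  4  5  5  6  6  6  7
 A  0  1  2  3  4  5  5  5  5  6  7  7  7
dp[12][12] = 7. One LCS (by backtracking along matches): GTACCCT.

7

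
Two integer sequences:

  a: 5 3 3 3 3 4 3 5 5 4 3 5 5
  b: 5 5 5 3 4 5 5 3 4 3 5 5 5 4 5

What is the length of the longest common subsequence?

9

Pick 5 at a[1]=b[3], then 3 at a[2]=b[4], then 3 at a[5]=b[8], then 4 at a[6]=b[9], then 3 at a[7]=b[10], then 5 at a[8]=b[12], then 5 at a[9]=b[13], then 4 at a[10]=b[14], then 5 at a[13]=b[15]; all 9 values appear in both, in order. The LCS DP gives dp[13][15] = 9, so this is optimal.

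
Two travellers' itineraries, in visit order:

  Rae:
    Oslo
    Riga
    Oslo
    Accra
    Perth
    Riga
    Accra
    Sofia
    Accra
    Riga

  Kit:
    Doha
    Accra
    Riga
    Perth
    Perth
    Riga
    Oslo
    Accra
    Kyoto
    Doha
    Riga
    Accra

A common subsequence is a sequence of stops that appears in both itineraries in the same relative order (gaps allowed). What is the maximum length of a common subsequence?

5

Pick Riga [2,6]; then Oslo [3,7]; then Accra [4,8]; then Riga [6,11]; then Accra [9,12]; all 5 stops appear in both, in order. The LCS DP gives dp[10][12] = 5, so this is optimal.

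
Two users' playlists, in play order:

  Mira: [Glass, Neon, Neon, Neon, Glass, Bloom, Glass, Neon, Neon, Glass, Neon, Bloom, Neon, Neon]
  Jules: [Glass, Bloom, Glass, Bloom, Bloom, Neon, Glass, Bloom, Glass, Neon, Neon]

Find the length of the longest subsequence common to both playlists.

8

Match Glass [1,1], Glass [5,3], Bloom [6,5], Neon [9,6], Glass [10,7], Bloom [12,8], Neon [13,10], Neon [14,11] — 8 songs in the same relative order in both. dp[14][11] = 8 confirms this is the maximum.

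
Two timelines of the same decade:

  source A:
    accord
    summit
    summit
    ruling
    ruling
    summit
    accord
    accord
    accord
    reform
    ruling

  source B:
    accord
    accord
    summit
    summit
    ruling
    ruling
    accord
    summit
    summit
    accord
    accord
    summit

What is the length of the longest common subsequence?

Match accord at source A[1]=source B[2], then summit at source A[2]=source B[3], then summit at source A[3]=source B[4], then ruling at source A[4]=source B[5], then ruling at source A[5]=source B[6], then summit at source A[6]=source B[9], then accord at source A[7]=source B[10], then accord at source A[8]=source B[11] — 8 events in the same relative order in both, and the DP table's final entry dp[11][12] is also 8, so no common subsequence is longer.

8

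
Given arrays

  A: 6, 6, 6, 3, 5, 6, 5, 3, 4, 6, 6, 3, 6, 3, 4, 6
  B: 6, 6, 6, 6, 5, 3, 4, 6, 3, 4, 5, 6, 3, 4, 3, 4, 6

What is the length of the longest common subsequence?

13

Pick 6 (A #1, B #1) → 6 (A #2, B #2) → 6 (A #3, B #3) → 6 (A #6, B #4) → 5 (A #7, B #5) → 3 (A #8, B #6) → 4 (A #9, B #7) → 6 (A #10, B #8) → 6 (A #11, B #12) → 3 (A #12, B #13) → 3 (A #14, B #15) → 4 (A #15, B #16) → 6 (A #16, B #17); all 13 values appear in both, in order, and the DP table's final entry dp[16][17] is also 13, so no common subsequence is longer.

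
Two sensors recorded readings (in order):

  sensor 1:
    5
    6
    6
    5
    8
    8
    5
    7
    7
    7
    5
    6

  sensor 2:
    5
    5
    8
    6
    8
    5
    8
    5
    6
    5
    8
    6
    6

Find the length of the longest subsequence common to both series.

Match 5 at sensor 1[1]=sensor 2[2], 6 at sensor 1[2]=sensor 2[4], 5 at sensor 1[4]=sensor 2[6], 8 at sensor 1[6]=sensor 2[7], 5 at sensor 1[7]=sensor 2[8], 5 at sensor 1[11]=sensor 2[10], 6 at sensor 1[12]=sensor 2[13] — 7 values in the same relative order in both. The LCS DP gives dp[12][13] = 7, so this is optimal.

7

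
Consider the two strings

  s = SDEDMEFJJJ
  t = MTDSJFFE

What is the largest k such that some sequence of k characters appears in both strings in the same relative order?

2

Let dp[i][j] be the LCS length of the first i characters of s and the first j characters of t. dp[i][j] = dp[i-1][j-1]+1 when the i-th and j-th characters match, else max(dp[i-1][j], dp[i][j-1]).
    ·  M  T  D  S  J  F  F  E
 ·  0  0  0  0  0  0  0  0  0
 S  0  0  0  0  1  1  1  1  1
 D  0  0  0  1  1  1  1  1  1
 E  0  0  0  1  1  1  1  1  2
 D  0  0  0  1  1  1  1  1  2
 M  0  1  1  1  1  1  1  1  2
 E  0  1  1  1  1  1  1  1  2
 F  0  1  1  1  1  1  2  2  2
 J  0  1  1  1  1  2  2  2  2
 J  0  1  1  1  1  2  2  2  2
 J  0  1  1  1  1  2  2  2  2
dp[10][8] = 2. One LCS (by backtracking along matches): SE.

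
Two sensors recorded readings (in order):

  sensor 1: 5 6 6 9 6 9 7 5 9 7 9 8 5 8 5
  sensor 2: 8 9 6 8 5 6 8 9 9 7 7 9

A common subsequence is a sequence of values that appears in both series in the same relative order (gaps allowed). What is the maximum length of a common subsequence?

Pick 5 [1,5] → 6 [2,6] → 9 [4,8] → 9 [6,9] → 7 [7,10] → 7 [10,11] → 9 [11,12]; all 7 values appear in both, in order, and the DP table's final entry dp[15][12] is also 7, so no common subsequence is longer.

7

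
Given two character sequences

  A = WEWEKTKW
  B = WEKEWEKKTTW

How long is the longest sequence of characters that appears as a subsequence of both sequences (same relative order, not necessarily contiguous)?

7

Match W (A #1, B #1), then E (A #2, B #4), then W (A #3, B #5), then E (A #4, B #6), then K (A #5, B #8), then T (A #6, B #10), then W (A #8, B #11) — 7 characters in the same relative order in both. Since dp[8][11] = 7, nothing longer is possible.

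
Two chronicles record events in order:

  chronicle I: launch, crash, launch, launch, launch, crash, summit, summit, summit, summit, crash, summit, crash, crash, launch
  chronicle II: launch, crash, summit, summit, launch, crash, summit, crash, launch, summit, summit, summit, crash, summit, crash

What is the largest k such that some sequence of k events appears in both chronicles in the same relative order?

11

Taking launch [1,1], crash [2,2], launch [5,5], crash [6,6], summit [7,7], summit [8,10], summit [9,11], summit [10,12], crash [11,13], summit [12,14], crash [14,15] gives a common subsequence of length 11. Since dp[15][15] = 11, nothing longer is possible.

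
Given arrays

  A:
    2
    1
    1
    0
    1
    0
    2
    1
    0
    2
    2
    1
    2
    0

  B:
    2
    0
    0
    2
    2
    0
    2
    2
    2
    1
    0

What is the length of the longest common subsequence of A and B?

Pick 2 [1,1], then 0 [4,2], then 0 [6,3], then 2 [7,5], then 0 [9,6], then 2 [10,8], then 2 [11,9], then 1 [12,10], then 0 [14,11]; all 9 values appear in both, in order, and the DP table's final entry dp[14][11] is also 9, so no common subsequence is longer.

9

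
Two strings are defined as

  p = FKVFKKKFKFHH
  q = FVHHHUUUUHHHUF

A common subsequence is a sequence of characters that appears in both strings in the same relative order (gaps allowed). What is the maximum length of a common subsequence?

Match F (p #1, q #1) → V (p #3, q #2) → H (p #11, q #11) → H (p #12, q #12) — 4 characters in the same relative order in both. Since dp[12][14] = 4, nothing longer is possible.

4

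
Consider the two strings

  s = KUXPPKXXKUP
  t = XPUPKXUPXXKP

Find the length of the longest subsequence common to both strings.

Taking X at s[3]=t[1], P at s[4]=t[2], P at s[5]=t[4], K at s[6]=t[5], X at s[7]=t[9], X at s[8]=t[10], K at s[9]=t[11], P at s[11]=t[12] gives a common subsequence of length 8. The LCS DP gives dp[11][12] = 8, so this is optimal.

8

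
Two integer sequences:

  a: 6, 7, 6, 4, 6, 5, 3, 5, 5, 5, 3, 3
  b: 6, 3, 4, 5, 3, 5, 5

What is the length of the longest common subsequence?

6

Let dp[i][j] be the LCS length of the first i values of a and the first j values of b. dp[i][j] = dp[i-1][j-1]+1 when the i-th and j-th values match, else max(dp[i-1][j], dp[i][j-1]).
    ·  6  3  4  5  3  5  5
 ·  0  0  0  0  0  0  0  0
 6  0  1  1  1  1  1  1  1
 7  0  1  1  1  1  1  1  1
 6  0  1  1  1  1  1  1  1
 4  0  1  1  2  2  2  2  2
 6  0  1  1  2  2  2  2  2
 5  0  1  1  2  3  3  3  3
 3  0  1  2  2  3  4  4  4
 5  0  1  2  2  3  4  5  5
 5  0  1  2  2  3  4  5  6
 5  0  1  2  2  3  4  5  6
 3  0  1  2  2  3  4  5  6
 3  0  1  2  2  3  4  5  6
dp[12][7] = 6. One LCS (by backtracking along matches): 6, 4, 5, 3, 5, 5.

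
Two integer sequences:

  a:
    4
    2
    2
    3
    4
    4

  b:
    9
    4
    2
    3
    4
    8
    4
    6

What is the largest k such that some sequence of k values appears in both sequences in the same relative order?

5

One common subsequence of length 5: 4 [1,2], 2 [3,3], 3 [4,4], 4 [5,5], 4 [6,7]. The LCS DP gives dp[6][8] = 5, so this is optimal.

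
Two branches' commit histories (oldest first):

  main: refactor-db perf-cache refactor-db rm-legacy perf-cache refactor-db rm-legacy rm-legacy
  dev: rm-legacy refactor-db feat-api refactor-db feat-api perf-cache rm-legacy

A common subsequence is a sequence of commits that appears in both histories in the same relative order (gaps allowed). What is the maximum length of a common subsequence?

4

Taking refactor-db at main[1]=dev[2], then refactor-db at main[3]=dev[4], then perf-cache at main[5]=dev[6], then rm-legacy at main[8]=dev[7] gives a common subsequence of length 4. Since dp[8][7] = 4, nothing longer is possible.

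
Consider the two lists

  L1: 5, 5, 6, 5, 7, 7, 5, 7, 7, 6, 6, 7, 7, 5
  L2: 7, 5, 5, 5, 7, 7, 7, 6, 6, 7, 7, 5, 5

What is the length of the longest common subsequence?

Taking 5 [1,2], 5 [2,3], 5 [4,4], 7 [6,5], 7 [8,6], 7 [9,7], 6 [10,8], 6 [11,9], 7 [12,10], 7 [13,11], 5 [14,13] gives a common subsequence of length 11. dp[14][13] = 11 confirms this is the maximum.

11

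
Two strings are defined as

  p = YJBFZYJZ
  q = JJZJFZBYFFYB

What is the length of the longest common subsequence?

4

Let dp[i][j] be the LCS length of the first i characters of p and the first j characters of q. dp[i][j] = dp[i-1][j-1]+1 when the i-th and j-th characters match, else max(dp[i-1][j], dp[i][j-1]).
    ·  J  J  Z  J  F  Z  B  Y  F  F  Y  B
 ·  0  0  0  0  0  0  0  0  0  0  0  0  0
 Y  0  0  0  0  0  0  0  0  1  1  1  1  1
 J  0  1  1  1  1  1  1  1  1  1  1  1  1
 B  0  1  1  1  1  1  1  2  2  2  2  2  2
 F  0  1  1  1  1  2  2  2  2  3  3  3  3
 Z  0  1  1  2  2  2  3  3  3  3  3  3  3
 Y  0  1  1  2  2  2  3  3  4  4  4  4  4
 J  0  1  2  2  3  3  3  3  4  4  4  4  4
 Z  0  1  2  3  3  3  4  4  4  4  4  4  4
dp[8][12] = 4. One LCS (by backtracking along matches): JBFY.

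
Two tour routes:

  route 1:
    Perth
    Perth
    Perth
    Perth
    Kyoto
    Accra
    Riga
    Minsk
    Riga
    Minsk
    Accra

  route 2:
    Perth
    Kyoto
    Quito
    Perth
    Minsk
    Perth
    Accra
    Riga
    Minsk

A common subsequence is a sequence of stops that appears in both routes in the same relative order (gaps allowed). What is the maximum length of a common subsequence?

6

Pick Perth [1,1], Perth [2,4], Perth [4,6], Accra [6,7], Riga [9,8], Minsk [10,9]; all 6 stops appear in both, in order. dp[11][9] = 6 confirms this is the maximum.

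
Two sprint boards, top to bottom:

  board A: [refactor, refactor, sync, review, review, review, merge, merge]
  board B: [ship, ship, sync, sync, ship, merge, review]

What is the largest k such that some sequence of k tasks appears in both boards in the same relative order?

2

One common subsequence of length 2: sync (board A #3, board B #4), review (board A #6, board B #7), and the DP table's final entry dp[8][7] is also 2, so no common subsequence is longer.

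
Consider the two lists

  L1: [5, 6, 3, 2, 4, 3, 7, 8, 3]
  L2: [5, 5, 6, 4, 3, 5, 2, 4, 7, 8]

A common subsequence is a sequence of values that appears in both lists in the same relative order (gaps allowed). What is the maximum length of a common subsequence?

7

Let dp[i][j] be the LCS length of the first i values of L1 and the first j values of L2. dp[i][j] = dp[i-1][j-1]+1 when the i-th and j-th values match, else max(dp[i-1][j], dp[i][j-1]).
    ·  5  5  6  4  3  5  2  4  7  8
 ·  0  0  0  0  0  0  0  0  0  0  0
 5  0  1  1  1  1  1  1  1  1  1  1
 6  0  1  1  2  2  2  2  2  2  2  2
 3  0  1  1  2  2  3  3  3  3  3  3
 2  0  1  1  2  2  3  3  4  4  4  4
 4  0  1  1  2  3  3  3  4  5  5  5
 3  0  1  1  2  3  4  4  4  5  5  5
 7  0  1  1  2  3  4  4  4  5  6  6
 8  0  1  1  2  3  4  4  4  5  6  7
 3  0  1  1  2  3  4  4  4  5  6  7
dp[9][10] = 7. One LCS (by backtracking along matches): 5, 6, 3, 2, 4, 7, 8.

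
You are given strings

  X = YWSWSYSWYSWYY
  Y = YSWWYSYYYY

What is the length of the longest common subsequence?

Pick Y at X[1]=Y[1] → W at X[2]=Y[3] → W at X[4]=Y[4] → S at X[5]=Y[6] → Y at X[6]=Y[7] → Y at X[9]=Y[8] → Y at X[12]=Y[9] → Y at X[13]=Y[10]; all 8 characters appear in both, in order. dp[13][10] = 8 confirms this is the maximum.

8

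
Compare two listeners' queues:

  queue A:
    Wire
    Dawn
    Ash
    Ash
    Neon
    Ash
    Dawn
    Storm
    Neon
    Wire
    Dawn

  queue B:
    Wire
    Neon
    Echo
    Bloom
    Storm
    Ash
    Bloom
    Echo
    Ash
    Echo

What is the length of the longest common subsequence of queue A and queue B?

3

Match Wire (queue A #1, queue B #1), Ash (queue A #3, queue B #6), Ash (queue A #4, queue B #9) — 3 songs in the same relative order in both. The LCS DP gives dp[11][10] = 3, so this is optimal.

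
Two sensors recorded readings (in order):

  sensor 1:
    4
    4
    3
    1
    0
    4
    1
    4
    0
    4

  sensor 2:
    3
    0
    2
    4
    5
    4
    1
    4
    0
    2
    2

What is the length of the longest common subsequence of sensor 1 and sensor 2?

6

Let dp[i][j] be the LCS length of the first i values of sensor 1 and the first j values of sensor 2. dp[i][j] = dp[i-1][j-1]+1 when the i-th and j-th values match, else max(dp[i-1][j], dp[i][j-1]).
    ·  3  0  2  4  5  4  1  4  0  2  2
 ·  0  0  0  0  0  0  0  0  0  0  0  0
 4  0  0  0  0  1  1  1  1  1  1  1  1
 4  0  0  0  0  1  1  2  2  2  2  2  2
 3  0  1  1  1  1  1  2  2  2  2  2  2
 1  0  1  1  1  1  1  2  3  3  3  3  3
 0  0  1  2  2  2  2  2  3  3  4  4  4
 4  0  1  2  2  3  3  3  3  4  4  4  4
 1  0  1  2  2  3  3  3  4  4  4  4  4
 4  0  1  2  2  3  3  4  4  5  5  5  5
 0  0  1  2  2  3  3  4  4  5  6  6  6
 4  0  1  2  2  3  3  4  4  5  6  6  6
dp[10][11] = 6. One LCS (by backtracking along matches): 3, 0, 4, 1, 4, 0.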